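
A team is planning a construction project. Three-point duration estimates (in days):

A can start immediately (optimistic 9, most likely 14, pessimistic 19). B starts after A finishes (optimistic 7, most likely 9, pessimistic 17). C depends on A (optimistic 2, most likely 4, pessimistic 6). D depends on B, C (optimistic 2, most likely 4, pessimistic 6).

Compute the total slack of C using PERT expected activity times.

te_A = (9 + 4·14 + 19)/6 = 84/6 = 14
te_B = (7 + 4·9 + 17)/6 = 60/6 = 10
te_C = (2 + 4·4 + 6)/6 = 24/6 = 4
te_D = (2 + 4·4 + 6)/6 = 24/6 = 4

Forward pass:
ES_A = 0; EF_A = 14
ES_B = 14; EF_B = 14+10 = 24
ES_C = 14; EF_C = 14+4 = 18
ES_D = max(EF_B=24, EF_C=18) = 24; EF_D = 24+4 = 28
Expected project duration μ = 28 days. Critical path: A → B → D.

Backward pass:
LF_D = 28; LS_D = 28−4 = 24
LF_C = LS_D = 24; LS_C = 24−4 = 20
LF_B = LS_D = 24; LS_B = 24−10 = 14
LF_A = min(LS_B=14, LS_C=20) = 14; LS_A = 14−14 = 0
Slack_C = LS_C − ES_C = 20 − 14 = 6

6 days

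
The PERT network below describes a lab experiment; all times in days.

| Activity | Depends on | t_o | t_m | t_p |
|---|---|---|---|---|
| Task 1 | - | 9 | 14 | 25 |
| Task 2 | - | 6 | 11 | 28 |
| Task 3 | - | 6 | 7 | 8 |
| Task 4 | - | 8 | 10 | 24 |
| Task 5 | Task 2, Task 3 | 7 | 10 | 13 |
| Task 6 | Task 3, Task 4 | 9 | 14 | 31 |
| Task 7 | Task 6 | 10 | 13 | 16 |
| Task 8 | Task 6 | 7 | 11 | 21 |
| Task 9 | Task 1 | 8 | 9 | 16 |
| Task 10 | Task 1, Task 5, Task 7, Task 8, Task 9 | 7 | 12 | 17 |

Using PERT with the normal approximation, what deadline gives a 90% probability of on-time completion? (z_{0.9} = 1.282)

59.3 days

te_Task 1 = (9 + 4·14 + 25)/6 = 90/6 = 15; σ²_Task 1 = ((25−9)/6)² = 7.111
te_Task 2 = (6 + 4·11 + 28)/6 = 78/6 = 13; σ²_Task 2 = ((28−6)/6)² = 13.444
te_Task 3 = (6 + 4·7 + 8)/6 = 42/6 = 7; σ²_Task 3 = ((8−6)/6)² = 0.111
te_Task 4 = (8 + 4·10 + 24)/6 = 72/6 = 12; σ²_Task 4 = ((24−8)/6)² = 7.111
te_Task 5 = (7 + 4·10 + 13)/6 = 60/6 = 10; σ²_Task 5 = ((13−7)/6)² = 1.000
te_Task 6 = (9 + 4·14 + 31)/6 = 96/6 = 16; σ²_Task 6 = ((31−9)/6)² = 13.444
te_Task 7 = (10 + 4·13 + 16)/6 = 78/6 = 13; σ²_Task 7 = ((16−10)/6)² = 1.000
te_Task 8 = (7 + 4·11 + 21)/6 = 72/6 = 12; σ²_Task 8 = ((21−7)/6)² = 5.444
te_Task 9 = (8 + 4·9 + 16)/6 = 60/6 = 10; σ²_Task 9 = ((16−8)/6)² = 1.778
te_Task 10 = (7 + 4·12 + 17)/6 = 72/6 = 12; σ²_Task 10 = ((17−7)/6)² = 2.778

Forward pass:
ES_Task 1 = 0; EF_Task 1 = 15
ES_Task 2 = 0; EF_Task 2 = 13
ES_Task 3 = 0; EF_Task 3 = 7
ES_Task 4 = 0; EF_Task 4 = 12
ES_Task 5 = max(EF_Task 2=13, EF_Task 3=7) = 13; EF_Task 5 = 13+10 = 23
ES_Task 6 = max(EF_Task 3=7, EF_Task 4=12) = 12; EF_Task 6 = 12+16 = 28
ES_Task 7 = 28; EF_Task 7 = 28+13 = 41
ES_Task 8 = 28; EF_Task 8 = 28+12 = 40
ES_Task 9 = 15; EF_Task 9 = 15+10 = 25
ES_Task 10 = max(EF_Task 1=15, EF_Task 5=23, EF_Task 7=41, EF_Task 8=40, EF_Task 9=25) = 41; EF_Task 10 = 41+12 = 53
Expected project duration μ = 53 days. Critical path: Task 4 → Task 6 → Task 7 → Task 10.

Variance along critical path = 7.111 + 13.444 + 1.000 + 2.778 = 24.333; σ = 4.933 days.
D = μ + z·σ = 53 + 1.282·4.933 = 59.3 days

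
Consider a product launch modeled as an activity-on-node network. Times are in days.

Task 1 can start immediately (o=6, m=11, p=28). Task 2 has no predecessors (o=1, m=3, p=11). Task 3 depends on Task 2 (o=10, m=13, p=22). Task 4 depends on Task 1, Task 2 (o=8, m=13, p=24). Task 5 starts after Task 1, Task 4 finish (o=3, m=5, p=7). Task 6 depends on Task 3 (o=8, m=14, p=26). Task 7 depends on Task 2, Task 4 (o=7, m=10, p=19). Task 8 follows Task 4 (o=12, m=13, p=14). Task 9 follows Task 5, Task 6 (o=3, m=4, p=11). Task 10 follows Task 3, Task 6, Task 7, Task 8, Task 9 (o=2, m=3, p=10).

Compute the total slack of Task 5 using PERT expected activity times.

te_Task 1 = (6 + 4·11 + 28)/6 = 78/6 = 13
te_Task 2 = (1 + 4·3 + 11)/6 = 24/6 = 4
te_Task 3 = (10 + 4·13 + 22)/6 = 84/6 = 14
te_Task 4 = (8 + 4·13 + 24)/6 = 84/6 = 14
te_Task 5 = (3 + 4·5 + 7)/6 = 30/6 = 5
te_Task 6 = (8 + 4·14 + 26)/6 = 90/6 = 15
te_Task 7 = (7 + 4·10 + 19)/6 = 66/6 = 11
te_Task 8 = (12 + 4·13 + 14)/6 = 78/6 = 13
te_Task 9 = (3 + 4·4 + 11)/6 = 30/6 = 5
te_Task 10 = (2 + 4·3 + 10)/6 = 24/6 = 4

Forward pass:
ES_Task 1 = 0; EF_Task 1 = 13
ES_Task 2 = 0; EF_Task 2 = 4
ES_Task 3 = 4; EF_Task 3 = 4+14 = 18
ES_Task 4 = max(EF_Task 1=13, EF_Task 2=4) = 13; EF_Task 4 = 13+14 = 27
ES_Task 5 = max(EF_Task 1=13, EF_Task 4=27) = 27; EF_Task 5 = 27+5 = 32
ES_Task 6 = 18; EF_Task 6 = 18+15 = 33
ES_Task 7 = max(EF_Task 2=4, EF_Task 4=27) = 27; EF_Task 7 = 27+11 = 38
ES_Task 8 = 27; EF_Task 8 = 27+13 = 40
ES_Task 9 = max(EF_Task 5=32, EF_Task 6=33) = 33; EF_Task 9 = 33+5 = 38
ES_Task 10 = max(EF_Task 3=18, EF_Task 6=33, EF_Task 7=38, EF_Task 8=40, EF_Task 9=38) = 40; EF_Task 10 = 40+4 = 44
Expected project duration μ = 44 days. Critical path: Task 1 → Task 4 → Task 8 → Task 10.

Backward pass:
LF_Task 10 = 44; LS_Task 10 = 44−4 = 40
LF_Task 9 = LS_Task 10 = 40; LS_Task 9 = 40−5 = 35
LF_Task 8 = LS_Task 10 = 40; LS_Task 8 = 40−13 = 27
LF_Task 7 = LS_Task 10 = 40; LS_Task 7 = 40−11 = 29
LF_Task 6 = min(LS_Task 9=35, LS_Task 10=40) = 35; LS_Task 6 = 35−15 = 20
LF_Task 5 = LS_Task 9 = 35; LS_Task 5 = 35−5 = 30
LF_Task 4 = min(LS_Task 5=30, LS_Task 7=29, LS_Task 8=27) = 27; LS_Task 4 = 27−14 = 13
LF_Task 3 = min(LS_Task 6=20, LS_Task 10=40) = 20; LS_Task 3 = 20−14 = 6
LF_Task 2 = min(LS_Task 3=6, LS_Task 4=13, LS_Task 7=29) = 6; LS_Task 2 = 6−4 = 2
LF_Task 1 = min(LS_Task 4=13, LS_Task 5=30) = 13; LS_Task 1 = 13−13 = 0
Slack_Task 5 = LS_Task 5 − ES_Task 5 = 30 − 27 = 3

3 days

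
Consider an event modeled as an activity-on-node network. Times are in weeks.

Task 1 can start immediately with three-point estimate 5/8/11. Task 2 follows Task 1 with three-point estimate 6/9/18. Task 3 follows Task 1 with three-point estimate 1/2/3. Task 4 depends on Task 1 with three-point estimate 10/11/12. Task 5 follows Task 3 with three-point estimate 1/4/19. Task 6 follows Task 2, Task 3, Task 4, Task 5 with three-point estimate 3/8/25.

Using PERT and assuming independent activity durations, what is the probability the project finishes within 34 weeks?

0.905

te_Task 1 = (5 + 4·8 + 11)/6 = 48/6 = 8; σ²_Task 1 = ((11−5)/6)² = 1.000
te_Task 2 = (6 + 4·9 + 18)/6 = 60/6 = 10; σ²_Task 2 = ((18−6)/6)² = 4.000
te_Task 3 = (1 + 4·2 + 3)/6 = 12/6 = 2; σ²_Task 3 = ((3−1)/6)² = 0.111
te_Task 4 = (10 + 4·11 + 12)/6 = 66/6 = 11; σ²_Task 4 = ((12−10)/6)² = 0.111
te_Task 5 = (1 + 4·4 + 19)/6 = 36/6 = 6; σ²_Task 5 = ((19−1)/6)² = 9.000
te_Task 6 = (3 + 4·8 + 25)/6 = 60/6 = 10; σ²_Task 6 = ((25−3)/6)² = 13.444

Forward pass:
ES_Task 1 = 0; EF_Task 1 = 8
ES_Task 2 = 8; EF_Task 2 = 8+10 = 18
ES_Task 3 = 8; EF_Task 3 = 8+2 = 10
ES_Task 4 = 8; EF_Task 4 = 8+11 = 19
ES_Task 5 = 10; EF_Task 5 = 10+6 = 16
ES_Task 6 = max(EF_Task 2=18, EF_Task 3=10, EF_Task 4=19, EF_Task 5=16) = 19; EF_Task 6 = 19+10 = 29
Expected project duration μ = 29 weeks. Critical path: Task 1 → Task 4 → Task 6.

Variance along critical path = 1.000 + 0.111 + 13.444 = 14.556; σ = √14.556 = 3.815 weeks.
Z = (34 − 29) / 3.815 = 1.311
P(T ≤ 34) = Φ(1.311) ≈ 0.905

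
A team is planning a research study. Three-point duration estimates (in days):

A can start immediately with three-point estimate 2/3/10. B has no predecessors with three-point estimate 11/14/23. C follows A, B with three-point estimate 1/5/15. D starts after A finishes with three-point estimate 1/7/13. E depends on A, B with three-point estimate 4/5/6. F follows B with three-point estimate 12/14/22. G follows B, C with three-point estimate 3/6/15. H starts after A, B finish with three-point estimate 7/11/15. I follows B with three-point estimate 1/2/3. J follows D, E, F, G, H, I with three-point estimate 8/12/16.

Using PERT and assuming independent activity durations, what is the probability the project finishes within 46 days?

te_A = (2 + 4·3 + 10)/6 = 24/6 = 4; σ²_A = ((10−2)/6)² = 1.778
te_B = (11 + 4·14 + 23)/6 = 90/6 = 15; σ²_B = ((23−11)/6)² = 4.000
te_C = (1 + 4·5 + 15)/6 = 36/6 = 6; σ²_C = ((15−1)/6)² = 5.444
te_D = (1 + 4·7 + 13)/6 = 42/6 = 7; σ²_D = ((13−1)/6)² = 4.000
te_E = (4 + 4·5 + 6)/6 = 30/6 = 5; σ²_E = ((6−4)/6)² = 0.111
te_F = (12 + 4·14 + 22)/6 = 90/6 = 15; σ²_F = ((22−12)/6)² = 2.778
te_G = (3 + 4·6 + 15)/6 = 42/6 = 7; σ²_G = ((15−3)/6)² = 4.000
te_H = (7 + 4·11 + 15)/6 = 66/6 = 11; σ²_H = ((15−7)/6)² = 1.778
te_I = (1 + 4·2 + 3)/6 = 12/6 = 2; σ²_I = ((3−1)/6)² = 0.111
te_J = (8 + 4·12 + 16)/6 = 72/6 = 12; σ²_J = ((16−8)/6)² = 1.778

Forward pass:
ES_A = 0; EF_A = 4
ES_B = 0; EF_B = 15
ES_C = max(EF_A=4, EF_B=15) = 15; EF_C = 15+6 = 21
ES_D = 4; EF_D = 4+7 = 11
ES_E = max(EF_A=4, EF_B=15) = 15; EF_E = 15+5 = 20
ES_F = 15; EF_F = 15+15 = 30
ES_G = max(EF_B=15, EF_C=21) = 21; EF_G = 21+7 = 28
ES_H = max(EF_A=4, EF_B=15) = 15; EF_H = 15+11 = 26
ES_I = 15; EF_I = 15+2 = 17
ES_J = max(EF_D=11, EF_E=20, EF_F=30, EF_G=28, EF_H=26, EF_I=17) = 30; EF_J = 30+12 = 42
Expected project duration μ = 42 days. Critical path: B → F → J.

Variance along critical path = 4.000 + 2.778 + 1.778 = 8.556; σ = √8.556 = 2.925 days.
Z = (46 − 42) / 2.925 = 1.368
P(T ≤ 46) = Φ(1.368) ≈ 0.914

0.914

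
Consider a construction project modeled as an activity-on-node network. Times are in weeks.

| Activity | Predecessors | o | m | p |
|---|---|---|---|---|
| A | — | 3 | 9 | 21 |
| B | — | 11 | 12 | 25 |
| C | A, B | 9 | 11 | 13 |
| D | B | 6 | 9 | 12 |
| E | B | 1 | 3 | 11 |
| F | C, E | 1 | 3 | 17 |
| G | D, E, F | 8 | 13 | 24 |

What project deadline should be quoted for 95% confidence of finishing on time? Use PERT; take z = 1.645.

te_A = (3 + 4·9 + 21)/6 = 60/6 = 10; σ²_A = ((21−3)/6)² = 9.000
te_B = (11 + 4·12 + 25)/6 = 84/6 = 14; σ²_B = ((25−11)/6)² = 5.444
te_C = (9 + 4·11 + 13)/6 = 66/6 = 11; σ²_C = ((13−9)/6)² = 0.444
te_D = (6 + 4·9 + 12)/6 = 54/6 = 9; σ²_D = ((12−6)/6)² = 1.000
te_E = (1 + 4·3 + 11)/6 = 24/6 = 4; σ²_E = ((11−1)/6)² = 2.778
te_F = (1 + 4·3 + 17)/6 = 30/6 = 5; σ²_F = ((17−1)/6)² = 7.111
te_G = (8 + 4·13 + 24)/6 = 84/6 = 14; σ²_G = ((24−8)/6)² = 7.111

Forward pass:
ES_A = 0; EF_A = 10
ES_B = 0; EF_B = 14
ES_C = max(EF_A=10, EF_B=14) = 14; EF_C = 14+11 = 25
ES_D = 14; EF_D = 14+9 = 23
ES_E = 14; EF_E = 14+4 = 18
ES_F = max(EF_C=25, EF_E=18) = 25; EF_F = 25+5 = 30
ES_G = max(EF_D=23, EF_E=18, EF_F=30) = 30; EF_G = 30+14 = 44
Expected project duration μ = 44 weeks. Critical path: B → C → F → G.

Variance along critical path = 5.444 + 0.444 + 7.111 + 7.111 = 20.111; σ = 4.485 weeks.
D = μ + z·σ = 44 + 1.645·4.485 = 51.4 weeks

51.4 weeks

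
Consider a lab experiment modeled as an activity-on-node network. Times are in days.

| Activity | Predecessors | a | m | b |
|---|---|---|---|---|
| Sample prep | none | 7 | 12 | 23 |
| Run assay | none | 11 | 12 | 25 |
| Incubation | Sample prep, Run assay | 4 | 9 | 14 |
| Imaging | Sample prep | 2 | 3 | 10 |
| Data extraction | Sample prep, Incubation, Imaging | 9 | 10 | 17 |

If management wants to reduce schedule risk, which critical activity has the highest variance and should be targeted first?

te_Sample prep = (7 + 4·12 + 23)/6 = 78/6 = 13; σ²_Sample prep = ((23−7)/6)² = 7.111
te_Run assay = (11 + 4·12 + 25)/6 = 84/6 = 14; σ²_Run assay = ((25−11)/6)² = 5.444
te_Incubation = (4 + 4·9 + 14)/6 = 54/6 = 9; σ²_Incubation = ((14−4)/6)² = 2.778
te_Imaging = (2 + 4·3 + 10)/6 = 24/6 = 4; σ²_Imaging = ((10−2)/6)² = 1.778
te_Data extraction = (9 + 4·10 + 17)/6 = 66/6 = 11; σ²_Data extraction = ((17−9)/6)² = 1.778

Forward pass:
ES_Sample prep = 0; EF_Sample prep = 13
ES_Run assay = 0; EF_Run assay = 14
ES_Incubation = max(EF_Sample prep=13, EF_Run assay=14) = 14; EF_Incubation = 14+9 = 23
ES_Imaging = 13; EF_Imaging = 13+4 = 17
ES_Data extraction = max(EF_Sample prep=13, EF_Incubation=23, EF_Imaging=17) = 23; EF_Data extraction = 23+11 = 34
Expected project duration μ = 34 days. Critical path: Run assay → Incubation → Data extraction.

Variances on critical path: σ²_Run assay=5.444, σ²_Incubation=2.778, σ²_Data extraction=1.778.
Largest is σ²_Run assay = 5.444.

Run assay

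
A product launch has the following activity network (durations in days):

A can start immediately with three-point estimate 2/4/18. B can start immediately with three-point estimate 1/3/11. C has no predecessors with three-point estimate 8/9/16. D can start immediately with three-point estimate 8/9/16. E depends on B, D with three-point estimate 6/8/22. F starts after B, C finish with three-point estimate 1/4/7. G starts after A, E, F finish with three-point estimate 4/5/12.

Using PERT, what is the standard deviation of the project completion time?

3.27 days

te_A = (2 + 4·4 + 18)/6 = 36/6 = 6; σ²_A = ((18−2)/6)² = 7.111
te_B = (1 + 4·3 + 11)/6 = 24/6 = 4; σ²_B = ((11−1)/6)² = 2.778
te_C = (8 + 4·9 + 16)/6 = 60/6 = 10; σ²_C = ((16−8)/6)² = 1.778
te_D = (8 + 4·9 + 16)/6 = 60/6 = 10; σ²_D = ((16−8)/6)² = 1.778
te_E = (6 + 4·8 + 22)/6 = 60/6 = 10; σ²_E = ((22−6)/6)² = 7.111
te_F = (1 + 4·4 + 7)/6 = 24/6 = 4; σ²_F = ((7−1)/6)² = 1.000
te_G = (4 + 4·5 + 12)/6 = 36/6 = 6; σ²_G = ((12−4)/6)² = 1.778

Forward pass:
ES_A = 0; EF_A = 6
ES_B = 0; EF_B = 4
ES_C = 0; EF_C = 10
ES_D = 0; EF_D = 10
ES_E = max(EF_B=4, EF_D=10) = 10; EF_E = 10+10 = 20
ES_F = max(EF_B=4, EF_C=10) = 10; EF_F = 10+4 = 14
ES_G = max(EF_A=6, EF_E=20, EF_F=14) = 20; EF_G = 20+6 = 26
Expected project duration μ = 26 days. Critical path: D → E → G.

Variance along critical path = 1.778 + 7.111 + 1.778 = 10.667
σ = √10.667 = 3.266 days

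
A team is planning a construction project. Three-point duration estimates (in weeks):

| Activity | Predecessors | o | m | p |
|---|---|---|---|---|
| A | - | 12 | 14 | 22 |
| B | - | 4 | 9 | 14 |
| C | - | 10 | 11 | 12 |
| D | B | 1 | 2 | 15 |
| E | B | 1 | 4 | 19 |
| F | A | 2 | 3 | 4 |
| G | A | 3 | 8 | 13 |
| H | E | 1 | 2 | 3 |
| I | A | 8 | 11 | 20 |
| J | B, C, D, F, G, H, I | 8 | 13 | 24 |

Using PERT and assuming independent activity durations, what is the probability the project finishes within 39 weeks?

0.296

te_A = (12 + 4·14 + 22)/6 = 90/6 = 15; σ²_A = ((22−12)/6)² = 2.778
te_B = (4 + 4·9 + 14)/6 = 54/6 = 9; σ²_B = ((14−4)/6)² = 2.778
te_C = (10 + 4·11 + 12)/6 = 66/6 = 11; σ²_C = ((12−10)/6)² = 0.111
te_D = (1 + 4·2 + 15)/6 = 24/6 = 4; σ²_D = ((15−1)/6)² = 5.444
te_E = (1 + 4·4 + 19)/6 = 36/6 = 6; σ²_E = ((19−1)/6)² = 9.000
te_F = (2 + 4·3 + 4)/6 = 18/6 = 3; σ²_F = ((4−2)/6)² = 0.111
te_G = (3 + 4·8 + 13)/6 = 48/6 = 8; σ²_G = ((13−3)/6)² = 2.778
te_H = (1 + 4·2 + 3)/6 = 12/6 = 2; σ²_H = ((3−1)/6)² = 0.111
te_I = (8 + 4·11 + 20)/6 = 72/6 = 12; σ²_I = ((20−8)/6)² = 4.000
te_J = (8 + 4·13 + 24)/6 = 84/6 = 14; σ²_J = ((24−8)/6)² = 7.111

Forward pass:
ES_A = 0; EF_A = 15
ES_B = 0; EF_B = 9
ES_C = 0; EF_C = 11
ES_D = 9; EF_D = 9+4 = 13
ES_E = 9; EF_E = 9+6 = 15
ES_F = 15; EF_F = 15+3 = 18
ES_G = 15; EF_G = 15+8 = 23
ES_H = 15; EF_H = 15+2 = 17
ES_I = 15; EF_I = 15+12 = 27
ES_J = max(EF_B=9, EF_C=11, EF_D=13, EF_F=18, EF_G=23, EF_H=17, EF_I=27) = 27; EF_J = 27+14 = 41
Expected project duration μ = 41 weeks. Critical path: A → I → J.

Variance along critical path = 2.778 + 4.000 + 7.111 = 13.889; σ = √13.889 = 3.727 weeks.
Z = (39 − 41) / 3.727 = -0.537
P(T ≤ 39) = Φ(-0.537) ≈ 0.296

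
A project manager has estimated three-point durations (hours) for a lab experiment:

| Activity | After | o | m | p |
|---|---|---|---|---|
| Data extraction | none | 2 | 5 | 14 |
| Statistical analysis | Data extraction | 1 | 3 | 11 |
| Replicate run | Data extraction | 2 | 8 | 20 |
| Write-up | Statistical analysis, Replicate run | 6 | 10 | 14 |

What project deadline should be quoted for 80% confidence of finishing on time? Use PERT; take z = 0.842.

28.2 hours

te_Data extraction = (2 + 4·5 + 14)/6 = 36/6 = 6; σ²_Data extraction = ((14−2)/6)² = 4.000
te_Statistical analysis = (1 + 4·3 + 11)/6 = 24/6 = 4; σ²_Statistical analysis = ((11−1)/6)² = 2.778
te_Replicate run = (2 + 4·8 + 20)/6 = 54/6 = 9; σ²_Replicate run = ((20−2)/6)² = 9.000
te_Write-up = (6 + 4·10 + 14)/6 = 60/6 = 10; σ²_Write-up = ((14−6)/6)² = 1.778

Forward pass:
ES_Data extraction = 0; EF_Data extraction = 6
ES_Statistical analysis = 6; EF_Statistical analysis = 6+4 = 10
ES_Replicate run = 6; EF_Replicate run = 6+9 = 15
ES_Write-up = max(EF_Statistical analysis=10, EF_Replicate run=15) = 15; EF_Write-up = 15+10 = 25
Expected project duration μ = 25 hours. Critical path: Data extraction → Replicate run → Write-up.

Variance along critical path = 4.000 + 9.000 + 1.778 = 14.778; σ = 3.844 hours.
D = μ + z·σ = 25 + 0.842·3.844 = 28.2 hours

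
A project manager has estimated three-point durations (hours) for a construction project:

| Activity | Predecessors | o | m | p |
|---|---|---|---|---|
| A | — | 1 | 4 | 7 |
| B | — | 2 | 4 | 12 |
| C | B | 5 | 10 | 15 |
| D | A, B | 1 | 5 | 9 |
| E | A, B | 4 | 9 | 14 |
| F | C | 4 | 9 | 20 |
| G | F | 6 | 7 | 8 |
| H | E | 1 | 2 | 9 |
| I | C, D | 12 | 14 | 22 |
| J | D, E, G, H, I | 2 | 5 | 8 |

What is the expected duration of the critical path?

37 hours

te_A = (1 + 4·4 + 7)/6 = 24/6 = 4
te_B = (2 + 4·4 + 12)/6 = 30/6 = 5
te_C = (5 + 4·10 + 15)/6 = 60/6 = 10
te_D = (1 + 4·5 + 9)/6 = 30/6 = 5
te_E = (4 + 4·9 + 14)/6 = 54/6 = 9
te_F = (4 + 4·9 + 20)/6 = 60/6 = 10
te_G = (6 + 4·7 + 8)/6 = 42/6 = 7
te_H = (1 + 4·2 + 9)/6 = 18/6 = 3
te_I = (12 + 4·14 + 22)/6 = 90/6 = 15
te_J = (2 + 4·5 + 8)/6 = 30/6 = 5

Forward pass:
ES_A = 0; EF_A = 4
ES_B = 0; EF_B = 5
ES_C = 5; EF_C = 5+10 = 15
ES_D = max(EF_A=4, EF_B=5) = 5; EF_D = 5+5 = 10
ES_E = max(EF_A=4, EF_B=5) = 5; EF_E = 5+9 = 14
ES_F = 15; EF_F = 15+10 = 25
ES_G = 25; EF_G = 25+7 = 32
ES_H = 14; EF_H = 14+3 = 17
ES_I = max(EF_C=15, EF_D=10) = 15; EF_I = 15+15 = 30
ES_J = max(EF_D=10, EF_E=14, EF_G=32, EF_H=17, EF_I=30) = 32; EF_J = 32+5 = 37
Expected project duration μ = 37 hours. Critical path: B → C → F → G → J.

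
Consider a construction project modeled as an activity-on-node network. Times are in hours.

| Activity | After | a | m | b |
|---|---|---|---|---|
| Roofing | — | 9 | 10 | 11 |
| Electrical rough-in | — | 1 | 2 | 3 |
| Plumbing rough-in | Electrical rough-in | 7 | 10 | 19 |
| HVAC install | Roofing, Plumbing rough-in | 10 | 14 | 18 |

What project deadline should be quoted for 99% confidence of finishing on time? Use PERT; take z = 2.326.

te_Roofing = (9 + 4·10 + 11)/6 = 60/6 = 10; σ²_Roofing = ((11−9)/6)² = 0.111
te_Electrical rough-in = (1 + 4·2 + 3)/6 = 12/6 = 2; σ²_Electrical rough-in = ((3−1)/6)² = 0.111
te_Plumbing rough-in = (7 + 4·10 + 19)/6 = 66/6 = 11; σ²_Plumbing rough-in = ((19−7)/6)² = 4.000
te_HVAC install = (10 + 4·14 + 18)/6 = 84/6 = 14; σ²_HVAC install = ((18−10)/6)² = 1.778

Forward pass:
ES_Roofing = 0; EF_Roofing = 10
ES_Electrical rough-in = 0; EF_Electrical rough-in = 2
ES_Plumbing rough-in = 2; EF_Plumbing rough-in = 2+11 = 13
ES_HVAC install = max(EF_Roofing=10, EF_Plumbing rough-in=13) = 13; EF_HVAC install = 13+14 = 27
Expected project duration μ = 27 hours. Critical path: Electrical rough-in → Plumbing rough-in → HVAC install.

Variance along critical path = 0.111 + 4.000 + 1.778 = 5.889; σ = 2.427 hours.
D = μ + z·σ = 27 + 2.326·2.427 = 32.6 hours

32.6 hours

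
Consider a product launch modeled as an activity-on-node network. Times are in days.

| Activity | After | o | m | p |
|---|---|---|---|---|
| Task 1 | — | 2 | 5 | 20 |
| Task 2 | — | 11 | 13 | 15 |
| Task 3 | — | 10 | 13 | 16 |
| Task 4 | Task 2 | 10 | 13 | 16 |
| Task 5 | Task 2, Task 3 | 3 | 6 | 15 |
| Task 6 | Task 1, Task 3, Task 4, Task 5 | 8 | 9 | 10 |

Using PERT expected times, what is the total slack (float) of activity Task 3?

6 days

te_Task 1 = (2 + 4·5 + 20)/6 = 42/6 = 7
te_Task 2 = (11 + 4·13 + 15)/6 = 78/6 = 13
te_Task 3 = (10 + 4·13 + 16)/6 = 78/6 = 13
te_Task 4 = (10 + 4·13 + 16)/6 = 78/6 = 13
te_Task 5 = (3 + 4·6 + 15)/6 = 42/6 = 7
te_Task 6 = (8 + 4·9 + 10)/6 = 54/6 = 9

Forward pass:
ES_Task 1 = 0; EF_Task 1 = 7
ES_Task 2 = 0; EF_Task 2 = 13
ES_Task 3 = 0; EF_Task 3 = 13
ES_Task 4 = 13; EF_Task 4 = 13+13 = 26
ES_Task 5 = max(EF_Task 2=13, EF_Task 3=13) = 13; EF_Task 5 = 13+7 = 20
ES_Task 6 = max(EF_Task 1=7, EF_Task 3=13, EF_Task 4=26, EF_Task 5=20) = 26; EF_Task 6 = 26+9 = 35
Expected project duration μ = 35 days. Critical path: Task 2 → Task 4 → Task 6.

Backward pass:
LF_Task 6 = 35; LS_Task 6 = 35−9 = 26
LF_Task 5 = LS_Task 6 = 26; LS_Task 5 = 26−7 = 19
LF_Task 4 = LS_Task 6 = 26; LS_Task 4 = 26−13 = 13
LF_Task 3 = min(LS_Task 5=19, LS_Task 6=26) = 19; LS_Task 3 = 19−13 = 6
LF_Task 2 = min(LS_Task 4=13, LS_Task 5=19) = 13; LS_Task 2 = 13−13 = 0
LF_Task 1 = LS_Task 6 = 26; LS_Task 1 = 26−7 = 19
Slack_Task 3 = LS_Task 3 − ES_Task 3 = 6 − 0 = 6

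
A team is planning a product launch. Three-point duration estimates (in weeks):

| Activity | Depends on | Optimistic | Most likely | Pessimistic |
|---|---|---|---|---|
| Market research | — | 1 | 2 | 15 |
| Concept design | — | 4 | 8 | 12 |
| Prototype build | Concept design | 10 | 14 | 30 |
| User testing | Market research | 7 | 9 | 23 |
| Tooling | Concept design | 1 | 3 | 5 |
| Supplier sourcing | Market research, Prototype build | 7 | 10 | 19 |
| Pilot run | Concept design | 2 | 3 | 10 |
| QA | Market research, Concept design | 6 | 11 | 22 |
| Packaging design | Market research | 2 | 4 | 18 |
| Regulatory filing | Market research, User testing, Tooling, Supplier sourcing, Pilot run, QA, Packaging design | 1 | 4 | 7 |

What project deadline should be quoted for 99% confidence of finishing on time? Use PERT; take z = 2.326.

te_Market research = (1 + 4·2 + 15)/6 = 24/6 = 4; σ²_Market research = ((15−1)/6)² = 5.444
te_Concept design = (4 + 4·8 + 12)/6 = 48/6 = 8; σ²_Concept design = ((12−4)/6)² = 1.778
te_Prototype build = (10 + 4·14 + 30)/6 = 96/6 = 16; σ²_Prototype build = ((30−10)/6)² = 11.111
te_User testing = (7 + 4·9 + 23)/6 = 66/6 = 11; σ²_User testing = ((23−7)/6)² = 7.111
te_Tooling = (1 + 4·3 + 5)/6 = 18/6 = 3; σ²_Tooling = ((5−1)/6)² = 0.444
te_Supplier sourcing = (7 + 4·10 + 19)/6 = 66/6 = 11; σ²_Supplier sourcing = ((19−7)/6)² = 4.000
te_Pilot run = (2 + 4·3 + 10)/6 = 24/6 = 4; σ²_Pilot run = ((10−2)/6)² = 1.778
te_QA = (6 + 4·11 + 22)/6 = 72/6 = 12; σ²_QA = ((22−6)/6)² = 7.111
te_Packaging design = (2 + 4·4 + 18)/6 = 36/6 = 6; σ²_Packaging design = ((18−2)/6)² = 7.111
te_Regulatory filing = (1 + 4·4 + 7)/6 = 24/6 = 4; σ²_Regulatory filing = ((7−1)/6)² = 1.000

Forward pass:
ES_Market research = 0; EF_Market research = 4
ES_Concept design = 0; EF_Concept design = 8
ES_Prototype build = 8; EF_Prototype build = 8+16 = 24
ES_User testing = 4; EF_User testing = 4+11 = 15
ES_Tooling = 8; EF_Tooling = 8+3 = 11
ES_Supplier sourcing = max(EF_Market research=4, EF_Prototype build=24) = 24; EF_Supplier sourcing = 24+11 = 35
ES_Pilot run = 8; EF_Pilot run = 8+4 = 12
ES_QA = max(EF_Market research=4, EF_Concept design=8) = 8; EF_QA = 8+12 = 20
ES_Packaging design = 4; EF_Packaging design = 4+6 = 10
ES_Regulatory filing = max(EF_Market research=4, EF_User testing=15, EF_Tooling=11, EF_Supplier sourcing=35, EF_Pilot run=12, EF_QA=20, EF_Packaging design=10) = 35; EF_Regulatory filing = 35+4 = 39
Expected project duration μ = 39 weeks. Critical path: Concept design → Prototype build → Supplier sourcing → Regulatory filing.

Variance along critical path = 1.778 + 11.111 + 4.000 + 1.000 = 17.889; σ = 4.230 weeks.
D = μ + z·σ = 39 + 2.326·4.230 = 48.8 weeks

48.8 weeks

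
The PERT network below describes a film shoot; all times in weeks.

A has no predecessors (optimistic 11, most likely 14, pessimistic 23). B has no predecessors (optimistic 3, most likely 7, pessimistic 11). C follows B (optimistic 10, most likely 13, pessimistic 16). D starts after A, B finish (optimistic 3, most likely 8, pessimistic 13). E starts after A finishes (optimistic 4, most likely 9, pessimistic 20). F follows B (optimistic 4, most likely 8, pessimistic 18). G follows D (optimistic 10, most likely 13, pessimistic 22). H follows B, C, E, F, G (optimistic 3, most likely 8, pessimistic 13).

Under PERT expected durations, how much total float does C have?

te_A = (11 + 4·14 + 23)/6 = 90/6 = 15
te_B = (3 + 4·7 + 11)/6 = 42/6 = 7
te_C = (10 + 4·13 + 16)/6 = 78/6 = 13
te_D = (3 + 4·8 + 13)/6 = 48/6 = 8
te_E = (4 + 4·9 + 20)/6 = 60/6 = 10
te_F = (4 + 4·8 + 18)/6 = 54/6 = 9
te_G = (10 + 4·13 + 22)/6 = 84/6 = 14
te_H = (3 + 4·8 + 13)/6 = 48/6 = 8

Forward pass:
ES_A = 0; EF_A = 15
ES_B = 0; EF_B = 7
ES_C = 7; EF_C = 7+13 = 20
ES_D = max(EF_A=15, EF_B=7) = 15; EF_D = 15+8 = 23
ES_E = 15; EF_E = 15+10 = 25
ES_F = 7; EF_F = 7+9 = 16
ES_G = 23; EF_G = 23+14 = 37
ES_H = max(EF_B=7, EF_C=20, EF_E=25, EF_F=16, EF_G=37) = 37; EF_H = 37+8 = 45
Expected project duration μ = 45 weeks. Critical path: A → D → G → H.

Backward pass:
LF_H = 45; LS_H = 45−8 = 37
LF_G = LS_H = 37; LS_G = 37−14 = 23
LF_F = LS_H = 37; LS_F = 37−9 = 28
LF_E = LS_H = 37; LS_E = 37−10 = 27
LF_D = LS_G = 23; LS_D = 23−8 = 15
LF_C = LS_H = 37; LS_C = 37−13 = 24
LF_B = min(LS_C=24, LS_D=15, LS_F=28, LS_H=37) = 15; LS_B = 15−7 = 8
LF_A = min(LS_D=15, LS_E=27) = 15; LS_A = 15−15 = 0
Slack_C = LS_C − ES_C = 24 − 7 = 17

17 weeks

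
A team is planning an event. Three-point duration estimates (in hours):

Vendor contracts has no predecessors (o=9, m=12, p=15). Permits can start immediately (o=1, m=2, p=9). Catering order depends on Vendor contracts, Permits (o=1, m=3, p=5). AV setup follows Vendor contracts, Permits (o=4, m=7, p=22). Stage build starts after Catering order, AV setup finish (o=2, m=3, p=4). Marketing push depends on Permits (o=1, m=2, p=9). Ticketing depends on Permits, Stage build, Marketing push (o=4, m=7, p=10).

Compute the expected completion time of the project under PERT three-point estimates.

te_Vendor contracts = (9 + 4·12 + 15)/6 = 72/6 = 12
te_Permits = (1 + 4·2 + 9)/6 = 18/6 = 3
te_Catering order = (1 + 4·3 + 5)/6 = 18/6 = 3
te_AV setup = (4 + 4·7 + 22)/6 = 54/6 = 9
te_Stage build = (2 + 4·3 + 4)/6 = 18/6 = 3
te_Marketing push = (1 + 4·2 + 9)/6 = 18/6 = 3
te_Ticketing = (4 + 4·7 + 10)/6 = 42/6 = 7

Forward pass:
ES_Vendor contracts = 0; EF_Vendor contracts = 12
ES_Permits = 0; EF_Permits = 3
ES_Catering order = max(EF_Vendor contracts=12, EF_Permits=3) = 12; EF_Catering order = 12+3 = 15
ES_AV setup = max(EF_Vendor contracts=12, EF_Permits=3) = 12; EF_AV setup = 12+9 = 21
ES_Stage build = max(EF_Catering order=15, EF_AV setup=21) = 21; EF_Stage build = 21+3 = 24
ES_Marketing push = 3; EF_Marketing push = 3+3 = 6
ES_Ticketing = max(EF_Permits=3, EF_Stage build=24, EF_Marketing push=6) = 24; EF_Ticketing = 24+7 = 31
Expected project duration μ = 31 hours. Critical path: Vendor contracts → AV setup → Stage build → Ticketing.

31 hours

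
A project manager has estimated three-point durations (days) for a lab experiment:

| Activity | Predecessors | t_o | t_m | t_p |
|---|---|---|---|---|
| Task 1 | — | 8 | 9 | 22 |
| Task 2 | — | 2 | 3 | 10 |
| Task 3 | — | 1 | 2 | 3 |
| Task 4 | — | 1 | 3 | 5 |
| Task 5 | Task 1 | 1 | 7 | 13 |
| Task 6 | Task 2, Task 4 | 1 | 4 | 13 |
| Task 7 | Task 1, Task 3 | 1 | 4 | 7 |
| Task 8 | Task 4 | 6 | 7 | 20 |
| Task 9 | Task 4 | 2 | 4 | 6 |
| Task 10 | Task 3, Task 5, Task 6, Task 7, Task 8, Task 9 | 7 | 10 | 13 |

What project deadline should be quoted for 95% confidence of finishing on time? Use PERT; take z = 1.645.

33.3 days

te_Task 1 = (8 + 4·9 + 22)/6 = 66/6 = 11; σ²_Task 1 = ((22−8)/6)² = 5.444
te_Task 2 = (2 + 4·3 + 10)/6 = 24/6 = 4; σ²_Task 2 = ((10−2)/6)² = 1.778
te_Task 3 = (1 + 4·2 + 3)/6 = 12/6 = 2; σ²_Task 3 = ((3−1)/6)² = 0.111
te_Task 4 = (1 + 4·3 + 5)/6 = 18/6 = 3; σ²_Task 4 = ((5−1)/6)² = 0.444
te_Task 5 = (1 + 4·7 + 13)/6 = 42/6 = 7; σ²_Task 5 = ((13−1)/6)² = 4.000
te_Task 6 = (1 + 4·4 + 13)/6 = 30/6 = 5; σ²_Task 6 = ((13−1)/6)² = 4.000
te_Task 7 = (1 + 4·4 + 7)/6 = 24/6 = 4; σ²_Task 7 = ((7−1)/6)² = 1.000
te_Task 8 = (6 + 4·7 + 20)/6 = 54/6 = 9; σ²_Task 8 = ((20−6)/6)² = 5.444
te_Task 9 = (2 + 4·4 + 6)/6 = 24/6 = 4; σ²_Task 9 = ((6−2)/6)² = 0.444
te_Task 10 = (7 + 4·10 + 13)/6 = 60/6 = 10; σ²_Task 10 = ((13−7)/6)² = 1.000

Forward pass:
ES_Task 1 = 0; EF_Task 1 = 11
ES_Task 2 = 0; EF_Task 2 = 4
ES_Task 3 = 0; EF_Task 3 = 2
ES_Task 4 = 0; EF_Task 4 = 3
ES_Task 5 = 11; EF_Task 5 = 11+7 = 18
ES_Task 6 = max(EF_Task 2=4, EF_Task 4=3) = 4; EF_Task 6 = 4+5 = 9
ES_Task 7 = max(EF_Task 1=11, EF_Task 3=2) = 11; EF_Task 7 = 11+4 = 15
ES_Task 8 = 3; EF_Task 8 = 3+9 = 12
ES_Task 9 = 3; EF_Task 9 = 3+4 = 7
ES_Task 10 = max(EF_Task 3=2, EF_Task 5=18, EF_Task 6=9, EF_Task 7=15, EF_Task 8=12, EF_Task 9=7) = 18; EF_Task 10 = 18+10 = 28
Expected project duration μ = 28 days. Critical path: Task 1 → Task 5 → Task 10.

Variance along critical path = 5.444 + 4.000 + 1.000 = 10.444; σ = 3.232 days.
D = μ + z·σ = 28 + 1.645·3.232 = 33.3 days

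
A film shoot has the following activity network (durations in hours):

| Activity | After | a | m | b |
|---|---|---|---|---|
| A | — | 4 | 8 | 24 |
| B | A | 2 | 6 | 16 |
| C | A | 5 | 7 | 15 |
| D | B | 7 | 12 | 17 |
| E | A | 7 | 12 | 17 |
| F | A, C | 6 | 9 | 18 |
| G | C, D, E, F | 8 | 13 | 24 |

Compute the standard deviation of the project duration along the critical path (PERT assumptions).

te_A = (4 + 4·8 + 24)/6 = 60/6 = 10; σ²_A = ((24−4)/6)² = 11.111
te_B = (2 + 4·6 + 16)/6 = 42/6 = 7; σ²_B = ((16−2)/6)² = 5.444
te_C = (5 + 4·7 + 15)/6 = 48/6 = 8; σ²_C = ((15−5)/6)² = 2.778
te_D = (7 + 4·12 + 17)/6 = 72/6 = 12; σ²_D = ((17−7)/6)² = 2.778
te_E = (7 + 4·12 + 17)/6 = 72/6 = 12; σ²_E = ((17−7)/6)² = 2.778
te_F = (6 + 4·9 + 18)/6 = 60/6 = 10; σ²_F = ((18−6)/6)² = 4.000
te_G = (8 + 4·13 + 24)/6 = 84/6 = 14; σ²_G = ((24−8)/6)² = 7.111

Forward pass:
ES_A = 0; EF_A = 10
ES_B = 10; EF_B = 10+7 = 17
ES_C = 10; EF_C = 10+8 = 18
ES_D = 17; EF_D = 17+12 = 29
ES_E = 10; EF_E = 10+12 = 22
ES_F = max(EF_A=10, EF_C=18) = 18; EF_F = 18+10 = 28
ES_G = max(EF_C=18, EF_D=29, EF_E=22, EF_F=28) = 29; EF_G = 29+14 = 43
Expected project duration μ = 43 hours. Critical path: A → B → D → G.

Variance along critical path = 11.111 + 5.444 + 2.778 + 7.111 = 26.444
σ = √26.444 = 5.142 hours

5.14 hours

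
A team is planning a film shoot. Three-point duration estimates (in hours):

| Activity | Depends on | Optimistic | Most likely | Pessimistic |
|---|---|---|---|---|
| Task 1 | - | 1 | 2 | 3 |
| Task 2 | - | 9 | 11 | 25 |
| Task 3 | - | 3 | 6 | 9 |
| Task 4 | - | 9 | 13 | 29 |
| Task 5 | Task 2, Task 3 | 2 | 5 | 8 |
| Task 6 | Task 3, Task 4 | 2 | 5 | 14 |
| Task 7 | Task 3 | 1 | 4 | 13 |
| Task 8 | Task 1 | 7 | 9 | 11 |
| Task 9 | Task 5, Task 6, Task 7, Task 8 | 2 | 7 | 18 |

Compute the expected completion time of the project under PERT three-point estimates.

te_Task 1 = (1 + 4·2 + 3)/6 = 12/6 = 2
te_Task 2 = (9 + 4·11 + 25)/6 = 78/6 = 13
te_Task 3 = (3 + 4·6 + 9)/6 = 36/6 = 6
te_Task 4 = (9 + 4·13 + 29)/6 = 90/6 = 15
te_Task 5 = (2 + 4·5 + 8)/6 = 30/6 = 5
te_Task 6 = (2 + 4·5 + 14)/6 = 36/6 = 6
te_Task 7 = (1 + 4·4 + 13)/6 = 30/6 = 5
te_Task 8 = (7 + 4·9 + 11)/6 = 54/6 = 9
te_Task 9 = (2 + 4·7 + 18)/6 = 48/6 = 8

Forward pass:
ES_Task 1 = 0; EF_Task 1 = 2
ES_Task 2 = 0; EF_Task 2 = 13
ES_Task 3 = 0; EF_Task 3 = 6
ES_Task 4 = 0; EF_Task 4 = 15
ES_Task 5 = max(EF_Task 2=13, EF_Task 3=6) = 13; EF_Task 5 = 13+5 = 18
ES_Task 6 = max(EF_Task 3=6, EF_Task 4=15) = 15; EF_Task 6 = 15+6 = 21
ES_Task 7 = 6; EF_Task 7 = 6+5 = 11
ES_Task 8 = 2; EF_Task 8 = 2+9 = 11
ES_Task 9 = max(EF_Task 5=18, EF_Task 6=21, EF_Task 7=11, EF_Task 8=11) = 21; EF_Task 9 = 21+8 = 29
Expected project duration μ = 29 hours. Critical path: Task 4 → Task 6 → Task 9.

29 hours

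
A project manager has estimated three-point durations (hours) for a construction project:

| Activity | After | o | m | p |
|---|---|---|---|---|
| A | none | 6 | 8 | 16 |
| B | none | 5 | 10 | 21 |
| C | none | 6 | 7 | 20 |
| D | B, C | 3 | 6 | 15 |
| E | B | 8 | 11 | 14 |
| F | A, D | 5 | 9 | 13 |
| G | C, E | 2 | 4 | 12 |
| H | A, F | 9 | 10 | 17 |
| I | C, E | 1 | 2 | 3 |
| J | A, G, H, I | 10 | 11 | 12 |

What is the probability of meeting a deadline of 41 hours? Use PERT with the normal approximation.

te_A = (6 + 4·8 + 16)/6 = 54/6 = 9; σ²_A = ((16−6)/6)² = 2.778
te_B = (5 + 4·10 + 21)/6 = 66/6 = 11; σ²_B = ((21−5)/6)² = 7.111
te_C = (6 + 4·7 + 20)/6 = 54/6 = 9; σ²_C = ((20−6)/6)² = 5.444
te_D = (3 + 4·6 + 15)/6 = 42/6 = 7; σ²_D = ((15−3)/6)² = 4.000
te_E = (8 + 4·11 + 14)/6 = 66/6 = 11; σ²_E = ((14−8)/6)² = 1.000
te_F = (5 + 4·9 + 13)/6 = 54/6 = 9; σ²_F = ((13−5)/6)² = 1.778
te_G = (2 + 4·4 + 12)/6 = 30/6 = 5; σ²_G = ((12−2)/6)² = 2.778
te_H = (9 + 4·10 + 17)/6 = 66/6 = 11; σ²_H = ((17−9)/6)² = 1.778
te_I = (1 + 4·2 + 3)/6 = 12/6 = 2; σ²_I = ((3−1)/6)² = 0.111
te_J = (10 + 4·11 + 12)/6 = 66/6 = 11; σ²_J = ((12−10)/6)² = 0.111

Forward pass:
ES_A = 0; EF_A = 9
ES_B = 0; EF_B = 11
ES_C = 0; EF_C = 9
ES_D = max(EF_B=11, EF_C=9) = 11; EF_D = 11+7 = 18
ES_E = 11; EF_E = 11+11 = 22
ES_F = max(EF_A=9, EF_D=18) = 18; EF_F = 18+9 = 27
ES_G = max(EF_C=9, EF_E=22) = 22; EF_G = 22+5 = 27
ES_H = max(EF_A=9, EF_F=27) = 27; EF_H = 27+11 = 38
ES_I = max(EF_C=9, EF_E=22) = 22; EF_I = 22+2 = 24
ES_J = max(EF_A=9, EF_G=27, EF_H=38, EF_I=24) = 38; EF_J = 38+11 = 49
Expected project duration μ = 49 hours. Critical path: B → D → F → H → J.

Variance along critical path = 7.111 + 4.000 + 1.778 + 1.778 + 0.111 = 14.778; σ = √14.778 = 3.844 hours.
Z = (41 − 49) / 3.844 = -2.081
P(T ≤ 41) = Φ(-2.081) ≈ 0.019

0.019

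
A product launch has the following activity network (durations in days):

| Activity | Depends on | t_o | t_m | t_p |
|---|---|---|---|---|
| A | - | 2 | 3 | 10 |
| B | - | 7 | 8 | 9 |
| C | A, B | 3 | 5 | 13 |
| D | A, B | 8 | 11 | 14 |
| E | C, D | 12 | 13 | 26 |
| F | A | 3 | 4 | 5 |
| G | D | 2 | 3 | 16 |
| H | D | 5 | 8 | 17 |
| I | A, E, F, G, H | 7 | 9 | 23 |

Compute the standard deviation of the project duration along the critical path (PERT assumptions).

te_A = (2 + 4·3 + 10)/6 = 24/6 = 4; σ²_A = ((10−2)/6)² = 1.778
te_B = (7 + 4·8 + 9)/6 = 48/6 = 8; σ²_B = ((9−7)/6)² = 0.111
te_C = (3 + 4·5 + 13)/6 = 36/6 = 6; σ²_C = ((13−3)/6)² = 2.778
te_D = (8 + 4·11 + 14)/6 = 66/6 = 11; σ²_D = ((14−8)/6)² = 1.000
te_E = (12 + 4·13 + 26)/6 = 90/6 = 15; σ²_E = ((26−12)/6)² = 5.444
te_F = (3 + 4·4 + 5)/6 = 24/6 = 4; σ²_F = ((5−3)/6)² = 0.111
te_G = (2 + 4·3 + 16)/6 = 30/6 = 5; σ²_G = ((16−2)/6)² = 5.444
te_H = (5 + 4·8 + 17)/6 = 54/6 = 9; σ²_H = ((17−5)/6)² = 4.000
te_I = (7 + 4·9 + 23)/6 = 66/6 = 11; σ²_I = ((23−7)/6)² = 7.111

Forward pass:
ES_A = 0; EF_A = 4
ES_B = 0; EF_B = 8
ES_C = max(EF_A=4, EF_B=8) = 8; EF_C = 8+6 = 14
ES_D = max(EF_A=4, EF_B=8) = 8; EF_D = 8+11 = 19
ES_E = max(EF_C=14, EF_D=19) = 19; EF_E = 19+15 = 34
ES_F = 4; EF_F = 4+4 = 8
ES_G = 19; EF_G = 19+5 = 24
ES_H = 19; EF_H = 19+9 = 28
ES_I = max(EF_A=4, EF_E=34, EF_F=8, EF_G=24, EF_H=28) = 34; EF_I = 34+11 = 45
Expected project duration μ = 45 days. Critical path: B → D → E → I.

Variance along critical path = 0.111 + 1.000 + 5.444 + 7.111 = 13.667
σ = √13.667 = 3.697 days

3.70 days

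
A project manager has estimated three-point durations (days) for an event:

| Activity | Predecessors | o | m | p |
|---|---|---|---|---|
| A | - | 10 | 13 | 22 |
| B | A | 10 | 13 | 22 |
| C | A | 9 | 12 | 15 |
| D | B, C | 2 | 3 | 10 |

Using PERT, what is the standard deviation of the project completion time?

te_A = (10 + 4·13 + 22)/6 = 84/6 = 14; σ²_A = ((22−10)/6)² = 4.000
te_B = (10 + 4·13 + 22)/6 = 84/6 = 14; σ²_B = ((22−10)/6)² = 4.000
te_C = (9 + 4·12 + 15)/6 = 72/6 = 12; σ²_C = ((15−9)/6)² = 1.000
te_D = (2 + 4·3 + 10)/6 = 24/6 = 4; σ²_D = ((10−2)/6)² = 1.778

Forward pass:
ES_A = 0; EF_A = 14
ES_B = 14; EF_B = 14+14 = 28
ES_C = 14; EF_C = 14+12 = 26
ES_D = max(EF_B=28, EF_C=26) = 28; EF_D = 28+4 = 32
Expected project duration μ = 32 days. Critical path: A → B → D.

Variance along critical path = 4.000 + 4.000 + 1.778 = 9.778
σ = √9.778 = 3.127 days

3.13 days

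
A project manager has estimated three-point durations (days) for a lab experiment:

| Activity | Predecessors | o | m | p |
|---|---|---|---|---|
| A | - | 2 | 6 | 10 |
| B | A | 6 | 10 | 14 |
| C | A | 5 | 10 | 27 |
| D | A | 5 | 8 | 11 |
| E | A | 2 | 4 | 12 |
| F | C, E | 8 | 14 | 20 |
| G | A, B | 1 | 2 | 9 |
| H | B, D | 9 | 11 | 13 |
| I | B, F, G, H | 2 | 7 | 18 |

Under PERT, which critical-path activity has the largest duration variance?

te_A = (2 + 4·6 + 10)/6 = 36/6 = 6; σ²_A = ((10−2)/6)² = 1.778
te_B = (6 + 4·10 + 14)/6 = 60/6 = 10; σ²_B = ((14−6)/6)² = 1.778
te_C = (5 + 4·10 + 27)/6 = 72/6 = 12; σ²_C = ((27−5)/6)² = 13.444
te_D = (5 + 4·8 + 11)/6 = 48/6 = 8; σ²_D = ((11−5)/6)² = 1.000
te_E = (2 + 4·4 + 12)/6 = 30/6 = 5; σ²_E = ((12−2)/6)² = 2.778
te_F = (8 + 4·14 + 20)/6 = 84/6 = 14; σ²_F = ((20−8)/6)² = 4.000
te_G = (1 + 4·2 + 9)/6 = 18/6 = 3; σ²_G = ((9−1)/6)² = 1.778
te_H = (9 + 4·11 + 13)/6 = 66/6 = 11; σ²_H = ((13−9)/6)² = 0.444
te_I = (2 + 4·7 + 18)/6 = 48/6 = 8; σ²_I = ((18−2)/6)² = 7.111

Forward pass:
ES_A = 0; EF_A = 6
ES_B = 6; EF_B = 6+10 = 16
ES_C = 6; EF_C = 6+12 = 18
ES_D = 6; EF_D = 6+8 = 14
ES_E = 6; EF_E = 6+5 = 11
ES_F = max(EF_C=18, EF_E=11) = 18; EF_F = 18+14 = 32
ES_G = max(EF_A=6, EF_B=16) = 16; EF_G = 16+3 = 19
ES_H = max(EF_B=16, EF_D=14) = 16; EF_H = 16+11 = 27
ES_I = max(EF_B=16, EF_F=32, EF_G=19, EF_H=27) = 32; EF_I = 32+8 = 40
Expected project duration μ = 40 days. Critical path: A → C → F → I.

Variances on critical path: σ²_A=1.778, σ²_C=13.444, σ²_F=4.000, σ²_I=7.111.
Largest is σ²_C = 13.444.

C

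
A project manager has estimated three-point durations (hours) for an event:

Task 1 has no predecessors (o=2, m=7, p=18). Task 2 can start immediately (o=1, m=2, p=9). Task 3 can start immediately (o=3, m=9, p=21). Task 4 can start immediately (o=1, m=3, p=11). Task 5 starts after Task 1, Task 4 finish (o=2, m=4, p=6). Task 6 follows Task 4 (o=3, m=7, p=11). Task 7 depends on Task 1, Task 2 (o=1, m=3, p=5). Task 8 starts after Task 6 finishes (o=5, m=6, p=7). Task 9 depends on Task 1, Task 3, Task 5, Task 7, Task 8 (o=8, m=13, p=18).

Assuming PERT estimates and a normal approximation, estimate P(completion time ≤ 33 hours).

0.864

te_Task 1 = (2 + 4·7 + 18)/6 = 48/6 = 8; σ²_Task 1 = ((18−2)/6)² = 7.111
te_Task 2 = (1 + 4·2 + 9)/6 = 18/6 = 3; σ²_Task 2 = ((9−1)/6)² = 1.778
te_Task 3 = (3 + 4·9 + 21)/6 = 60/6 = 10; σ²_Task 3 = ((21−3)/6)² = 9.000
te_Task 4 = (1 + 4·3 + 11)/6 = 24/6 = 4; σ²_Task 4 = ((11−1)/6)² = 2.778
te_Task 5 = (2 + 4·4 + 6)/6 = 24/6 = 4; σ²_Task 5 = ((6−2)/6)² = 0.444
te_Task 6 = (3 + 4·7 + 11)/6 = 42/6 = 7; σ²_Task 6 = ((11−3)/6)² = 1.778
te_Task 7 = (1 + 4·3 + 5)/6 = 18/6 = 3; σ²_Task 7 = ((5−1)/6)² = 0.444
te_Task 8 = (5 + 4·6 + 7)/6 = 36/6 = 6; σ²_Task 8 = ((7−5)/6)² = 0.111
te_Task 9 = (8 + 4·13 + 18)/6 = 78/6 = 13; σ²_Task 9 = ((18−8)/6)² = 2.778

Forward pass:
ES_Task 1 = 0; EF_Task 1 = 8
ES_Task 2 = 0; EF_Task 2 = 3
ES_Task 3 = 0; EF_Task 3 = 10
ES_Task 4 = 0; EF_Task 4 = 4
ES_Task 5 = max(EF_Task 1=8, EF_Task 4=4) = 8; EF_Task 5 = 8+4 = 12
ES_Task 6 = 4; EF_Task 6 = 4+7 = 11
ES_Task 7 = max(EF_Task 1=8, EF_Task 2=3) = 8; EF_Task 7 = 8+3 = 11
ES_Task 8 = 11; EF_Task 8 = 11+6 = 17
ES_Task 9 = max(EF_Task 1=8, EF_Task 3=10, EF_Task 5=12, EF_Task 7=11, EF_Task 8=17) = 17; EF_Task 9 = 17+13 = 30
Expected project duration μ = 30 hours. Critical path: Task 4 → Task 6 → Task 8 → Task 9.

Variance along critical path = 2.778 + 1.778 + 0.111 + 2.778 = 7.444; σ = √7.444 = 2.728 hours.
Z = (33 − 30) / 2.728 = 1.100
P(T ≤ 33) = Φ(1.100) ≈ 0.864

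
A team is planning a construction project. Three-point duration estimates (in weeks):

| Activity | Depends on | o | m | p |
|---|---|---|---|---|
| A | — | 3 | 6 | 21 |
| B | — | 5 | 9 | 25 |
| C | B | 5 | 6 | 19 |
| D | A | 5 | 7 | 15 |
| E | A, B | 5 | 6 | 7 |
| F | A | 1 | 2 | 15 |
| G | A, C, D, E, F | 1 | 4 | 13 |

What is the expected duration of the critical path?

te_A = (3 + 4·6 + 21)/6 = 48/6 = 8
te_B = (5 + 4·9 + 25)/6 = 66/6 = 11
te_C = (5 + 4·6 + 19)/6 = 48/6 = 8
te_D = (5 + 4·7 + 15)/6 = 48/6 = 8
te_E = (5 + 4·6 + 7)/6 = 36/6 = 6
te_F = (1 + 4·2 + 15)/6 = 24/6 = 4
te_G = (1 + 4·4 + 13)/6 = 30/6 = 5

Forward pass:
ES_A = 0; EF_A = 8
ES_B = 0; EF_B = 11
ES_C = 11; EF_C = 11+8 = 19
ES_D = 8; EF_D = 8+8 = 16
ES_E = max(EF_A=8, EF_B=11) = 11; EF_E = 11+6 = 17
ES_F = 8; EF_F = 8+4 = 12
ES_G = max(EF_A=8, EF_C=19, EF_D=16, EF_E=17, EF_F=12) = 19; EF_G = 19+5 = 24
Expected project duration μ = 24 weeks. Critical path: B → C → G.

24 weeks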